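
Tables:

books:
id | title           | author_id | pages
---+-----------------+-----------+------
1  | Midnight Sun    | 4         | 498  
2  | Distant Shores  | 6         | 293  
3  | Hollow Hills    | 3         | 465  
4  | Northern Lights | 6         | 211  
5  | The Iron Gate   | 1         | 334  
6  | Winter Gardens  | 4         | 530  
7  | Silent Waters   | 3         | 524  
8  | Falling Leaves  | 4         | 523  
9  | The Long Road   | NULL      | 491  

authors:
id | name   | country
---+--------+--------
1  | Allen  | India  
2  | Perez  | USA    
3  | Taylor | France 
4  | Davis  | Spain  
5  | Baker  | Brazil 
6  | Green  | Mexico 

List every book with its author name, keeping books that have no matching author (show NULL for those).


LEFT JOIN keeps every row from books (the left table); where author_id has no match in authors, the author columns become NULL. Walk through each book:
  - book 1 (Midnight Sun): author_id=4 -> matches Davis
  - book 2 (Distant Shores): author_id=6 -> matches Green
  - book 3 (Hollow Hills): author_id=3 -> matches Taylor
  - book 4 (Northern Lights): author_id=6 -> matches Green
  - book 5 (The Iron Gate): author_id=1 -> matches Allen
  - book 6 (Winter Gardens): author_id=4 -> matches Davis
  - book 7 (Silent Waters): author_id=3 -> matches Taylor
  - book 8 (Falling Leaves): author_id=4 -> matches Davis
  - book 9 (The Long Road): author_id=NULL, no match -> kept with NULL
All 9 rows appear; 1 has NULL author.

SQL:
SELECT a.title, b.name AS author
FROM books a
LEFT JOIN authors b ON a.author_id = b.id

Result:
title           | author
----------------+-------
Midnight Sun    | Davis 
Distant Shores  | Green 
Hollow Hills    | Taylor
Northern Lights | Green 
The Iron Gate   | Allen 
Winter Gardens  | Davis 
Silent Waters   | Taylor
Falling Leaves  | Davis 
The Long Road   | NULL  


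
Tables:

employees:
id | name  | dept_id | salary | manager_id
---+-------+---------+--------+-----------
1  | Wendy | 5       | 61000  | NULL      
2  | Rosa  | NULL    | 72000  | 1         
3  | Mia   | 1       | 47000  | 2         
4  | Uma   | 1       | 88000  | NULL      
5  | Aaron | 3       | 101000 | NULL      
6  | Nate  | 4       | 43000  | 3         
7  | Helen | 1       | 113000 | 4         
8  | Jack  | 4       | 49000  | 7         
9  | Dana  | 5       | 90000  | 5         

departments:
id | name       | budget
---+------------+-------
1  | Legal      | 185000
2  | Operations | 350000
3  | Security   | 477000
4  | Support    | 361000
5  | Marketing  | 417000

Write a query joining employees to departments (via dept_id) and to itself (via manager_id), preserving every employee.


Two LEFT JOINs from the same base table employees: one to departments via dept_id, one to employees itself via manager_id. Both are LEFT so every employee is preserved.
Match against departments:
  - employee 1 (Wendy): dept_id=5 -> matches Marketing
  - employee 2 (Rosa): dept_id=NULL, no match -> kept with NULL
  - employee 3 (Mia): dept_id=1 -> matches Legal
  - employee 4 (Uma): dept_id=1 -> matches Legal
  - employee 5 (Aaron): dept_id=3 -> matches Security
  - employee 6 (Nate): dept_id=4 -> matches Support
  - employee 7 (Helen): dept_id=1 -> matches Legal
  - employee 8 (Jack): dept_id=4 -> matches Support
  - employee 9 (Dana): dept_id=5 -> matches Marketing
Match against employees (self):
  - employee 1 (Wendy): manager_id=NULL -> NULL
  - employee 2 (Rosa): manager_id=1 -> Wendy
  - employee 3 (Mia): manager_id=2 -> Rosa
  - employee 4 (Uma): manager_id=NULL -> NULL
  - employee 5 (Aaron): manager_id=NULL -> NULL
  - employee 6 (Nate): manager_id=3 -> Mia
  - employee 7 (Helen): manager_id=4 -> Uma
  - employee 8 (Jack): manager_id=7 -> Helen
  - employee 9 (Dana): manager_id=5 -> Aaron

SQL:
SELECT a.name, b.name AS department, c.name AS manager
FROM employees a
LEFT JOIN departments b ON a.dept_id = b.id
LEFT JOIN employees c ON a.manager_id = c.id

Result:
name  | department | manager
------+------------+--------
Wendy | Marketing  | NULL   
Rosa  | NULL       | Wendy  
Mia   | Legal      | Rosa   
Uma   | Legal      | NULL   
Aaron | Security   | NULL   
Nate  | Support    | Mia    
Helen | Legal      | Uma    
Jack  | Support    | Helen  
Dana  | Marketing  | Aaron  


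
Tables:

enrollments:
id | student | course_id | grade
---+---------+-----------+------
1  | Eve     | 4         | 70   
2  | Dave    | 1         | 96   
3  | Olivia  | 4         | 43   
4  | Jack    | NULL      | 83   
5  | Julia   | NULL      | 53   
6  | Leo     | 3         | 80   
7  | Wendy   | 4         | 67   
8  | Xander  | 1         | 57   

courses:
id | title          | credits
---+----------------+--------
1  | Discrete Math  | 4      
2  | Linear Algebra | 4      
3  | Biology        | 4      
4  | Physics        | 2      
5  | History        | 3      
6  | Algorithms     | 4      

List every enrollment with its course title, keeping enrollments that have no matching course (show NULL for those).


LEFT JOIN keeps every row from enrollments (the left table); where course_id has no match in courses, the course columns become NULL. Walk through each enrollment:
  - enrollment 1 (Eve): course_id=4 -> matches Physics
  - enrollment 2 (Dave): course_id=1 -> matches Discrete Math
  - enrollment 3 (Olivia): course_id=4 -> matches Physics
  - enrollment 4 (Jack): course_id=NULL, no match -> kept with NULL
  - enrollment 5 (Julia): course_id=NULL, no match -> kept with NULL
  - enrollment 6 (Leo): course_id=3 -> matches Biology
  - enrollment 7 (Wendy): course_id=4 -> matches Physics
  - enrollment 8 (Xander): course_id=1 -> matches Discrete Math
All 8 rows appear; 2 have NULL course.

SQL:
SELECT a.student, b.title AS course
FROM enrollments a
LEFT JOIN courses b ON a.course_id = b.id

Result:
student | course       
--------+--------------
Eve     | Physics      
Dave    | Discrete Math
Olivia  | Physics      
Jack    | NULL         
Julia   | NULL         
Leo     | Biology      
Wendy   | Physics      
Xander  | Discrete Math


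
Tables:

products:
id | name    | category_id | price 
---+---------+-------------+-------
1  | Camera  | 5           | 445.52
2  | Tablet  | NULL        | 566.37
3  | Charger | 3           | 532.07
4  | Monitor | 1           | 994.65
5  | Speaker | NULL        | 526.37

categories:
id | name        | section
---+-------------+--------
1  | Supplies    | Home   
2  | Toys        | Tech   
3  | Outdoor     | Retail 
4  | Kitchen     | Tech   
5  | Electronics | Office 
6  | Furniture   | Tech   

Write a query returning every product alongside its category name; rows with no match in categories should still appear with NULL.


LEFT JOIN keeps every row from products (the left table); where category_id has no match in categories, the category columns become NULL. Walk through each product:
  - product 1 (Camera): category_id=5 -> matches Electronics
  - product 2 (Tablet): category_id=NULL, no match -> kept with NULL
  - product 3 (Charger): category_id=3 -> matches Outdoor
  - product 4 (Monitor): category_id=1 -> matches Supplies
  - product 5 (Speaker): category_id=NULL, no match -> kept with NULL
All 5 rows appear; 2 have NULL category.

SQL:
SELECT a.name, b.name AS category
FROM products a
LEFT JOIN categories b ON a.category_id = b.id

Result:
name    | category   
--------+------------
Camera  | Electronics
Tablet  | NULL       
Charger | Outdoor    
Monitor | Supplies   
Speaker | NULL       


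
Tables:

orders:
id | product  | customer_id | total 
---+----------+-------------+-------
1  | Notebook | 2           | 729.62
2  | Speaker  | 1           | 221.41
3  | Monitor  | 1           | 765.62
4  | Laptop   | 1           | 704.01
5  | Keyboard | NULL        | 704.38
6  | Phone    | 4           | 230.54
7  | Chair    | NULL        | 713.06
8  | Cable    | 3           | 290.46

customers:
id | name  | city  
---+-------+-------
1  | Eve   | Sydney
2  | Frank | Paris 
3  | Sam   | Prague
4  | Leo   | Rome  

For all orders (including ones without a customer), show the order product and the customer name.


LEFT JOIN keeps every row from orders (the left table); where customer_id has no match in customers, the customer columns become NULL. Walk through each order:
  - order 1 (Notebook): customer_id=2 -> matches Frank
  - order 2 (Speaker): customer_id=1 -> matches Eve
  - order 3 (Monitor): customer_id=1 -> matches Eve
  - order 4 (Laptop): customer_id=1 -> matches Eve
  - order 5 (Keyboard): customer_id=NULL, no match -> kept with NULL
  - order 6 (Phone): customer_id=4 -> matches Leo
  - order 7 (Chair): customer_id=NULL, no match -> kept with NULL
  - order 8 (Cable): customer_id=3 -> matches Sam
All 8 rows appear; 2 have NULL customer.

SQL:
SELECT a.product, b.name AS customer
FROM orders a
LEFT JOIN customers b ON a.customer_id = b.id

Result:
product  | customer
---------+---------
Notebook | Frank   
Speaker  | Eve     
Monitor  | Eve     
Laptop   | Eve     
Keyboard | NULL    
Phone    | Leo     
Chair    | NULL    
Cable    | Sam     


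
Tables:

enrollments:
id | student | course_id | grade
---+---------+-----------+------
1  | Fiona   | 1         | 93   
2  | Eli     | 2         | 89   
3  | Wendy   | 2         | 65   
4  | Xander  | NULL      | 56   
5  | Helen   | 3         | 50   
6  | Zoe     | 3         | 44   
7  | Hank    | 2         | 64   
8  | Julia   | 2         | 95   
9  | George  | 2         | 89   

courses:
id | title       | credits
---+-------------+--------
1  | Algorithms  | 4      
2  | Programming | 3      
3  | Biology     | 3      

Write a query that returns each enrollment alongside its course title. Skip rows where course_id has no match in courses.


INNER JOIN keeps only enrollments rows whose course_id matches an id in courses. Walk through each enrollment:
  - enrollment 1 (Fiona): course_id=1 -> matches Algorithms
  - enrollment 2 (Eli): course_id=2 -> matches Programming
  - enrollment 3 (Wendy): course_id=2 -> matches Programming
  - enrollment 4 (Xander): course_id=NULL, no match -> dropped
  - enrollment 5 (Helen): course_id=3 -> matches Biology
  - enrollment 6 (Zoe): course_id=3 -> matches Biology
  - enrollment 7 (Hank): course_id=2 -> matches Programming
  - enrollment 8 (Julia): course_id=2 -> matches Programming
  - enrollment 9 (George): course_id=2 -> matches Programming
So 1 of 9 rows is dropped.

SQL:
SELECT a.student, b.title AS course
FROM enrollments a
INNER JOIN courses b ON a.course_id = b.id

Result:
student | course     
--------+------------
Fiona   | Algorithms 
Eli     | Programming
Wendy   | Programming
Helen   | Biology    
Zoe     | Biology    
Hank    | Programming
Julia   | Programming
George  | Programming


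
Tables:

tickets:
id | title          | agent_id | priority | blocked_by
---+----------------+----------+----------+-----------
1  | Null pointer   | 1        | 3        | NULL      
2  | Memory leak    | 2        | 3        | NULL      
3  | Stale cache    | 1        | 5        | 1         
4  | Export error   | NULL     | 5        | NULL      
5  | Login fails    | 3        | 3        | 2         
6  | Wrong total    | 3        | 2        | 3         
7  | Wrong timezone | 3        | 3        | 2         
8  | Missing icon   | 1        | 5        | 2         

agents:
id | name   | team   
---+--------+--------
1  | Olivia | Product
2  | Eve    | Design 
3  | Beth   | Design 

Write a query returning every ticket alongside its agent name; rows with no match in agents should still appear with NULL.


LEFT JOIN keeps every row from tickets (the left table); where agent_id has no match in agents, the agent columns become NULL. Walk through each ticket:
  - ticket 1 (Null pointer): agent_id=1 -> matches Olivia
  - ticket 2 (Memory leak): agent_id=2 -> matches Eve
  - ticket 3 (Stale cache): agent_id=1 -> matches Olivia
  - ticket 4 (Export error): agent_id=NULL, no match -> kept with NULL
  - ticket 5 (Login fails): agent_id=3 -> matches Beth
  - ticket 6 (Wrong total): agent_id=3 -> matches Beth
  - ticket 7 (Wrong timezone): agent_id=3 -> matches Beth
  - ticket 8 (Missing icon): agent_id=1 -> matches Olivia
All 8 rows appear; 1 has NULL agent.

SQL:
SELECT a.title, b.name AS agent
FROM tickets a
LEFT JOIN agents b ON a.agent_id = b.id

Result:
title          | agent 
---------------+-------
Null pointer   | Olivia
Memory leak    | Eve   
Stale cache    | Olivia
Export error   | NULL  
Login fails    | Beth  
Wrong total    | Beth  
Wrong timezone | Beth  
Missing icon   | Olivia


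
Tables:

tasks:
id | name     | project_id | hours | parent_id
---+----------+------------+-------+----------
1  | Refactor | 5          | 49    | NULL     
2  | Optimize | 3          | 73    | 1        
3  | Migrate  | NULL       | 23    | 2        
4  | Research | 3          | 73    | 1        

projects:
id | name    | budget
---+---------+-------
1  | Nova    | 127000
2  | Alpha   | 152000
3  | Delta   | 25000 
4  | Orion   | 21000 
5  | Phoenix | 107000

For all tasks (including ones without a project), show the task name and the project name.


LEFT JOIN keeps every row from tasks (the left table); where project_id has no match in projects, the project columns become NULL. Walk through each task:
  - task 1 (Refactor): project_id=5 -> matches Phoenix
  - task 2 (Optimize): project_id=3 -> matches Delta
  - task 3 (Migrate): project_id=NULL, no match -> kept with NULL
  - task 4 (Research): project_id=3 -> matches Delta
All 4 rows appear; 1 has NULL project.

SQL:
SELECT a.name, b.name AS project
FROM tasks a
LEFT JOIN projects b ON a.project_id = b.id

Result:
name     | project
---------+--------
Refactor | Phoenix
Optimize | Delta  
Migrate  | NULL   
Research | Delta  


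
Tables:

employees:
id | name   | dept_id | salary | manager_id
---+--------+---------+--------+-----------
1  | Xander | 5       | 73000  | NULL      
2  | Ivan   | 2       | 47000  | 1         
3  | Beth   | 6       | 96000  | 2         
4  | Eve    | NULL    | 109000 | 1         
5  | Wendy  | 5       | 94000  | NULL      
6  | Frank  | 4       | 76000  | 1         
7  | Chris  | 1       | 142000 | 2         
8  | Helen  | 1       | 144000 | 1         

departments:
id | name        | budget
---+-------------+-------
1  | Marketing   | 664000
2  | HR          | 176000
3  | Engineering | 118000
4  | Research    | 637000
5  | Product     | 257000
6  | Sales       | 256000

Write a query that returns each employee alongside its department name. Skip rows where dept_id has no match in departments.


INNER JOIN keeps only employees rows whose dept_id matches an id in departments. Walk through each employee:
  - employee 1 (Xander): dept_id=5 -> matches Product
  - employee 2 (Ivan): dept_id=2 -> matches HR
  - employee 3 (Beth): dept_id=6 -> matches Sales
  - employee 4 (Eve): dept_id=NULL, no match -> dropped
  - employee 5 (Wendy): dept_id=5 -> matches Product
  - employee 6 (Frank): dept_id=4 -> matches Research
  - employee 7 (Chris): dept_id=1 -> matches Marketing
  - employee 8 (Helen): dept_id=1 -> matches Marketing
So 1 of 8 rows is dropped.

SQL:
SELECT a.name, b.name AS department
FROM employees a
INNER JOIN departments b ON a.dept_id = b.id

Result:
name   | department
-------+-----------
Xander | Product   
Ivan   | HR        
Beth   | Sales     
Wendy  | Product   
Frank  | Research  
Chris  | Marketing 
Helen  | Marketing 


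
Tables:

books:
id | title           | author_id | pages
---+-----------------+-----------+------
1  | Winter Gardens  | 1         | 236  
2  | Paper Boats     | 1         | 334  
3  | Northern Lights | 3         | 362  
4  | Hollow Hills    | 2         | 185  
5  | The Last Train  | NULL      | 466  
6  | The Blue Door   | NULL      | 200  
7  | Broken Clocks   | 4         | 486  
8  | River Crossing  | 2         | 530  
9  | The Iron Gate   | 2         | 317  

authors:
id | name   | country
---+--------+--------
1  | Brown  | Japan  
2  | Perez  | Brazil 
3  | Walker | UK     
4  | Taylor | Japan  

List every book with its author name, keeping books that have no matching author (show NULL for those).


LEFT JOIN keeps every row from books (the left table); where author_id has no match in authors, the author columns become NULL. Walk through each book:
  - book 1 (Winter Gardens): author_id=1 -> matches Brown
  - book 2 (Paper Boats): author_id=1 -> matches Brown
  - book 3 (Northern Lights): author_id=3 -> matches Walker
  - book 4 (Hollow Hills): author_id=2 -> matches Perez
  - book 5 (The Last Train): author_id=NULL, no match -> kept with NULL
  - book 6 (The Blue Door): author_id=NULL, no match -> kept with NULL
  - book 7 (Broken Clocks): author_id=4 -> matches Taylor
  - book 8 (River Crossing): author_id=2 -> matches Perez
  - book 9 (The Iron Gate): author_id=2 -> matches Perez
All 9 rows appear; 2 have NULL author.

SQL:
SELECT a.title, b.name AS author
FROM books a
LEFT JOIN authors b ON a.author_id = b.id

Result:
title           | author
----------------+-------
Winter Gardens  | Brown 
Paper Boats     | Brown 
Northern Lights | Walker
Hollow Hills    | Perez 
The Last Train  | NULL  
The Blue Door   | NULL  
Broken Clocks   | Taylor
River Crossing  | Perez 
The Iron Gate   | Perez 


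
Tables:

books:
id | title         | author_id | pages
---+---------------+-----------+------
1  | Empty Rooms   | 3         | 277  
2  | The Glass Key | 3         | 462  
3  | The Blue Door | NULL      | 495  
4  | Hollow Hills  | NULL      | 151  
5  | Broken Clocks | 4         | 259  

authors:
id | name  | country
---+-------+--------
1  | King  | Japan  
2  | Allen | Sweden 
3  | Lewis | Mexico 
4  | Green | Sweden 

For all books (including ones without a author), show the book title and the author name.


LEFT JOIN keeps every row from books (the left table); where author_id has no match in authors, the author columns become NULL. Walk through each book:
  - book 1 (Empty Rooms): author_id=3 -> matches Lewis
  - book 2 (The Glass Key): author_id=3 -> matches Lewis
  - book 3 (The Blue Door): author_id=NULL, no match -> kept with NULL
  - book 4 (Hollow Hills): author_id=NULL, no match -> kept with NULL
  - book 5 (Broken Clocks): author_id=4 -> matches Green
All 5 rows appear; 2 have NULL author.

SQL:
SELECT a.title, b.name AS author
FROM books a
LEFT JOIN authors b ON a.author_id = b.id

Result:
title         | author
--------------+-------
Empty Rooms   | Lewis 
The Glass Key | Lewis 
The Blue Door | NULL  
Hollow Hills  | NULL  
Broken Clocks | Green 


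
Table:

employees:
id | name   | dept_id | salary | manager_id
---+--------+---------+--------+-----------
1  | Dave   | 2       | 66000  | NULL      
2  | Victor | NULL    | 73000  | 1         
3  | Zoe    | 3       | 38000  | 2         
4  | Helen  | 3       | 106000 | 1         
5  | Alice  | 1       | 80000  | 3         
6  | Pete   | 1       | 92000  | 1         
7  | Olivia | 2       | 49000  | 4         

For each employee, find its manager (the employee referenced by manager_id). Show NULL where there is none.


This is a self-join: employees is joined to a second copy of itself, matching each row's manager_id to another row's id. Use LEFT JOIN so rows with manager_id=NULL are kept.
  - employee 1 (Dave): manager_id=NULL -> NULL
  - employee 2 (Victor): manager_id=1 -> Dave
  - employee 3 (Zoe): manager_id=2 -> Victor
  - employee 4 (Helen): manager_id=1 -> Dave
  - employee 5 (Alice): manager_id=3 -> Zoe
  - employee 6 (Pete): manager_id=1 -> Dave
  - employee 7 (Olivia): manager_id=4 -> Helen

SQL:
SELECT a.name AS item, b.name AS manager
FROM employees a
LEFT JOIN employees b ON a.manager_id = b.id

Result:
item   | manager
-------+--------
Dave   | NULL   
Victor | Dave   
Zoe    | Victor 
Helen  | Dave   
Alice  | Zoe    
Pete   | Dave   
Olivia | Helen  


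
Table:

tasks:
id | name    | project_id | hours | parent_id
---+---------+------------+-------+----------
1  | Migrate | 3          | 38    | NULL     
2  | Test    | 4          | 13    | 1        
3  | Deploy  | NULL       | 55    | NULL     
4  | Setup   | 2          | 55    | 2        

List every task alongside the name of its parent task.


This is a self-join: tasks is joined to a second copy of itself, matching each row's parent_id to another row's id. Use LEFT JOIN so rows with parent_id=NULL are kept.
  - task 1 (Migrate): parent_id=NULL -> NULL
  - task 2 (Test): parent_id=1 -> Migrate
  - task 3 (Deploy): parent_id=NULL -> NULL
  - task 4 (Setup): parent_id=2 -> Test

SQL:
SELECT a.name AS item, b.name AS parent
FROM tasks a
LEFT JOIN tasks b ON a.parent_id = b.id

Result:
item    | parent 
--------+--------
Migrate | NULL   
Test    | Migrate
Deploy  | NULL   
Setup   | Test   


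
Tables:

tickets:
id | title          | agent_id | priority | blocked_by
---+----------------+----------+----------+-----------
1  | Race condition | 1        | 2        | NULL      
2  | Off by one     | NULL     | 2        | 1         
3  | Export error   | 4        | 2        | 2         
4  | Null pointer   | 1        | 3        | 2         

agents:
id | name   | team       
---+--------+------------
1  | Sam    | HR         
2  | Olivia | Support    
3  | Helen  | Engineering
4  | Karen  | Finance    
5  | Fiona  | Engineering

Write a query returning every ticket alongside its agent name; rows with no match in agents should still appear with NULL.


LEFT JOIN keeps every row from tickets (the left table); where agent_id has no match in agents, the agent columns become NULL. Walk through each ticket:
  - ticket 1 (Race condition): agent_id=1 -> matches Sam
  - ticket 2 (Off by one): agent_id=NULL, no match -> kept with NULL
  - ticket 3 (Export error): agent_id=4 -> matches Karen
  - ticket 4 (Null pointer): agent_id=1 -> matches Sam
All 4 rows appear; 1 has NULL agent.

SQL:
SELECT a.title, b.name AS agent
FROM tickets a
LEFT JOIN agents b ON a.agent_id = b.id

Result:
title          | agent
---------------+------
Race condition | Sam  
Off by one     | NULL 
Export error   | Karen
Null pointer   | Sam  


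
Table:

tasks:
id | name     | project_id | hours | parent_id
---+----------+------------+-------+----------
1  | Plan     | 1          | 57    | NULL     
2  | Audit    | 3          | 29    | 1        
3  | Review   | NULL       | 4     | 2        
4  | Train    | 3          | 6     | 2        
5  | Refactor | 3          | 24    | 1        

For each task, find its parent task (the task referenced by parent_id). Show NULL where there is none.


This is a self-join: tasks is joined to a second copy of itself, matching each row's parent_id to another row's id. Use LEFT JOIN so rows with parent_id=NULL are kept.
  - task 1 (Plan): parent_id=NULL -> NULL
  - task 2 (Audit): parent_id=1 -> Plan
  - task 3 (Review): parent_id=2 -> Audit
  - task 4 (Train): parent_id=2 -> Audit
  - task 5 (Refactor): parent_id=1 -> Plan

SQL:
SELECT a.name AS item, b.name AS parent
FROM tasks a
LEFT JOIN tasks b ON a.parent_id = b.id

Result:
item     | parent
---------+-------
Plan     | NULL  
Audit    | Plan  
Review   | Audit 
Train    | Audit 
Refactor | Plan  


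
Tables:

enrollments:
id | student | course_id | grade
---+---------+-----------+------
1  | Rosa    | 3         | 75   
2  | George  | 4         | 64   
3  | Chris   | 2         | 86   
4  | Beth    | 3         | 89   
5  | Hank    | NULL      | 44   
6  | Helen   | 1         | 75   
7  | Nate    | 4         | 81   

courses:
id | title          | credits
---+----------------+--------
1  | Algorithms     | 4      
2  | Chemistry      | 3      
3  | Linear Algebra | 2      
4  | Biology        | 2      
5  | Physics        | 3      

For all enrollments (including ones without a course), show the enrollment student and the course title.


LEFT JOIN keeps every row from enrollments (the left table); where course_id has no match in courses, the course columns become NULL. Walk through each enrollment:
  - enrollment 1 (Rosa): course_id=3 -> matches Linear Algebra
  - enrollment 2 (George): course_id=4 -> matches Biology
  - enrollment 3 (Chris): course_id=2 -> matches Chemistry
  - enrollment 4 (Beth): course_id=3 -> matches Linear Algebra
  - enrollment 5 (Hank): course_id=NULL, no match -> kept with NULL
  - enrollment 6 (Helen): course_id=1 -> matches Algorithms
  - enrollment 7 (Nate): course_id=4 -> matches Biology
All 7 rows appear; 1 has NULL course.

SQL:
SELECT a.student, b.title AS course
FROM enrollments a
LEFT JOIN courses b ON a.course_id = b.id

Result:
student | course        
--------+---------------
Rosa    | Linear Algebra
George  | Biology       
Chris   | Chemistry     
Beth    | Linear Algebra
Hank    | NULL          
Helen   | Algorithms    
Nate    | Biology       


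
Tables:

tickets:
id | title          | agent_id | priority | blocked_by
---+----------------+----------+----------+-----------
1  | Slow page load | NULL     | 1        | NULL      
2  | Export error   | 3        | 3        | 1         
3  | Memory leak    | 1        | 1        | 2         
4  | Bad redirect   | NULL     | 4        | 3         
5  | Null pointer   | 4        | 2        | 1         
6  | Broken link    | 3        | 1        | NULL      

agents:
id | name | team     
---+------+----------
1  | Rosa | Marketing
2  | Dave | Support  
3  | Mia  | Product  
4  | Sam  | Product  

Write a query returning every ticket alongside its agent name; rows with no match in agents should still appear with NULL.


LEFT JOIN keeps every row from tickets (the left table); where agent_id has no match in agents, the agent columns become NULL. Walk through each ticket:
  - ticket 1 (Slow page load): agent_id=NULL, no match -> kept with NULL
  - ticket 2 (Export error): agent_id=3 -> matches Mia
  - ticket 3 (Memory leak): agent_id=1 -> matches Rosa
  - ticket 4 (Bad redirect): agent_id=NULL, no match -> kept with NULL
  - ticket 5 (Null pointer): agent_id=4 -> matches Sam
  - ticket 6 (Broken link): agent_id=3 -> matches Mia
All 6 rows appear; 2 have NULL agent.

SQL:
SELECT a.title, b.name AS agent
FROM tickets a
LEFT JOIN agents b ON a.agent_id = b.id

Result:
title          | agent
---------------+------
Slow page load | NULL 
Export error   | Mia  
Memory leak    | Rosa 
Bad redirect   | NULL 
Null pointer   | Sam  
Broken link    | Mia  


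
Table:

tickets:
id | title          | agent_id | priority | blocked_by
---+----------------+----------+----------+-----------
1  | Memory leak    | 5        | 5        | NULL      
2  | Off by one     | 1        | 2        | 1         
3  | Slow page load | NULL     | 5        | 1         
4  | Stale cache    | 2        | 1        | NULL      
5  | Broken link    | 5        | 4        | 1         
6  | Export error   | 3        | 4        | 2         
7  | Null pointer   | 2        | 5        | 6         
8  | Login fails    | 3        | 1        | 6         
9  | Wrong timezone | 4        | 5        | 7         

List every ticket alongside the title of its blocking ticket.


This is a self-join: tickets is joined to a second copy of itself, matching each row's blocked_by to another row's id. Use LEFT JOIN so rows with blocked_by=NULL are kept.
  - ticket 1 (Memory leak): blocked_by=NULL -> NULL
  - ticket 2 (Off by one): blocked_by=1 -> Memory leak
  - ticket 3 (Slow page load): blocked_by=1 -> Memory leak
  - ticket 4 (Stale cache): blocked_by=NULL -> NULL
  - ticket 5 (Broken link): blocked_by=1 -> Memory leak
  - ticket 6 (Export error): blocked_by=2 -> Off by one
  - ticket 7 (Null pointer): blocked_by=6 -> Export error
  - ticket 8 (Login fails): blocked_by=6 -> Export error
  - ticket 9 (Wrong timezone): blocked_by=7 -> Null pointer

SQL:
SELECT a.title AS item, b.title AS blocked_by
FROM tickets a
LEFT JOIN tickets b ON a.blocked_by = b.id

Result:
item           | blocked_by  
---------------+-------------
Memory leak    | NULL        
Off by one     | Memory leak 
Slow page load | Memory leak 
Stale cache    | NULL        
Broken link    | Memory leak 
Export error   | Off by one  
Null pointer   | Export error
Login fails    | Export error
Wrong timezone | Null pointer


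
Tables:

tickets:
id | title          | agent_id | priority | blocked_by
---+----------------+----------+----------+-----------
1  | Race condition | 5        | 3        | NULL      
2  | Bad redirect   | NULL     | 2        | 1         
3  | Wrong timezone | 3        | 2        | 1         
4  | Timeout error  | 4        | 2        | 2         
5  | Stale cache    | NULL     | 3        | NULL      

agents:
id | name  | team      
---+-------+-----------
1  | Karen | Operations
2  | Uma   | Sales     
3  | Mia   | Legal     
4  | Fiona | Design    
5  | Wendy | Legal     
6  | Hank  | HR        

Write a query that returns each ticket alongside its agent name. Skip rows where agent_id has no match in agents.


INNER JOIN keeps only tickets rows whose agent_id matches an id in agents. Walk through each ticket:
  - ticket 1 (Race condition): agent_id=5 -> matches Wendy
  - ticket 2 (Bad redirect): agent_id=NULL, no match -> dropped
  - ticket 3 (Wrong timezone): agent_id=3 -> matches Mia
  - ticket 4 (Timeout error): agent_id=4 -> matches Fiona
  - ticket 5 (Stale cache): agent_id=NULL, no match -> dropped
So 2 of 5 rows are dropped.

SQL:
SELECT a.title, b.name AS agent
FROM tickets a
INNER JOIN agents b ON a.agent_id = b.id

Result:
title          | agent
---------------+------
Race condition | Wendy
Wrong timezone | Mia  
Timeout error  | Fiona


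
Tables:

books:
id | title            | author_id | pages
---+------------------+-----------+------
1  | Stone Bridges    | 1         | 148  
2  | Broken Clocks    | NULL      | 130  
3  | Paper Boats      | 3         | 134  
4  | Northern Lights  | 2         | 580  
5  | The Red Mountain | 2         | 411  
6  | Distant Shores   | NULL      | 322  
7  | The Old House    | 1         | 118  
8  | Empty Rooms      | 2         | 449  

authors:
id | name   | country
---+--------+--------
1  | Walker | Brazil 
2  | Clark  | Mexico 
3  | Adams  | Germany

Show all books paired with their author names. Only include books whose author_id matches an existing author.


INNER JOIN keeps only books rows whose author_id matches an id in authors. Walk through each book:
  - book 1 (Stone Bridges): author_id=1 -> matches Walker
  - book 2 (Broken Clocks): author_id=NULL, no match -> dropped
  - book 3 (Paper Boats): author_id=3 -> matches Adams
  - book 4 (Northern Lights): author_id=2 -> matches Clark
  - book 5 (The Red Mountain): author_id=2 -> matches Clark
  - book 6 (Distant Shores): author_id=NULL, no match -> dropped
  - book 7 (The Old House): author_id=1 -> matches Walker
  - book 8 (Empty Rooms): author_id=2 -> matches Clark
So 2 of 8 rows are dropped.

SQL:
SELECT a.title, b.name AS author
FROM books a
INNER JOIN authors b ON a.author_id = b.id

Result:
title            | author
-----------------+-------
Stone Bridges    | Walker
Paper Boats      | Adams 
Northern Lights  | Clark 
The Red Mountain | Clark 
The Old House    | Walker
Empty Rooms      | Clark 


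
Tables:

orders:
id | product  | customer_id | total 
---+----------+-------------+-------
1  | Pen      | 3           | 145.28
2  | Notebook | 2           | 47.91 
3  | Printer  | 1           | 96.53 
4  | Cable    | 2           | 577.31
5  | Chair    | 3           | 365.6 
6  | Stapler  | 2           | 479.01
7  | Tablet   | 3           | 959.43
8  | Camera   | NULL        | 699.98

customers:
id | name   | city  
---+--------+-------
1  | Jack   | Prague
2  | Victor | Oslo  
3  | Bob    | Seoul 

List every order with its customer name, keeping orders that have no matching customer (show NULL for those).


LEFT JOIN keeps every row from orders (the left table); where customer_id has no match in customers, the customer columns become NULL. Walk through each order:
  - order 1 (Pen): customer_id=3 -> matches Bob
  - order 2 (Notebook): customer_id=2 -> matches Victor
  - order 3 (Printer): customer_id=1 -> matches Jack
  - order 4 (Cable): customer_id=2 -> matches Victor
  - order 5 (Chair): customer_id=3 -> matches Bob
  - order 6 (Stapler): customer_id=2 -> matches Victor
  - order 7 (Tablet): customer_id=3 -> matches Bob
  - order 8 (Camera): customer_id=NULL, no match -> kept with NULL
All 8 rows appear; 1 has NULL customer.

SQL:
SELECT a.product, b.name AS customer
FROM orders a
LEFT JOIN customers b ON a.customer_id = b.id

Result:
product  | customer
---------+---------
Pen      | Bob     
Notebook | Victor  
Printer  | Jack    
Cable    | Victor  
Chair    | Bob     
Stapler  | Victor  
Tablet   | Bob     
Camera   | NULL    


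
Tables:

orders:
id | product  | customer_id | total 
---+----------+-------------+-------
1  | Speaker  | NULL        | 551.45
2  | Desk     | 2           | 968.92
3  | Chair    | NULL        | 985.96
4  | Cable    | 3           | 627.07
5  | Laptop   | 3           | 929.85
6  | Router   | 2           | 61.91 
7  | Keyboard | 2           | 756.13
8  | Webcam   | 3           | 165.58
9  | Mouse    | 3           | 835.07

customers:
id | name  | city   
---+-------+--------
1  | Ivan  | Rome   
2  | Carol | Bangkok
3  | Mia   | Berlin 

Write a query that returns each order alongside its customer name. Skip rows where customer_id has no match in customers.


INNER JOIN keeps only orders rows whose customer_id matches an id in customers. Walk through each order:
  - order 1 (Speaker): customer_id=NULL, no match -> dropped
  - order 2 (Desk): customer_id=2 -> matches Carol
  - order 3 (Chair): customer_id=NULL, no match -> dropped
  - order 4 (Cable): customer_id=3 -> matches Mia
  - order 5 (Laptop): customer_id=3 -> matches Mia
  - order 6 (Router): customer_id=2 -> matches Carol
  - order 7 (Keyboard): customer_id=2 -> matches Carol
  - order 8 (Webcam): customer_id=3 -> matches Mia
  - order 9 (Mouse): customer_id=3 -> matches Mia
So 2 of 9 rows are dropped.

SQL:
SELECT a.product, b.name AS customer
FROM orders a
INNER JOIN customers b ON a.customer_id = b.id

Result:
product  | customer
---------+---------
Desk     | Carol   
Cable    | Mia     
Laptop   | Mia     
Router   | Carol   
Keyboard | Carol   
Webcam   | Mia     
Mouse    | Mia     


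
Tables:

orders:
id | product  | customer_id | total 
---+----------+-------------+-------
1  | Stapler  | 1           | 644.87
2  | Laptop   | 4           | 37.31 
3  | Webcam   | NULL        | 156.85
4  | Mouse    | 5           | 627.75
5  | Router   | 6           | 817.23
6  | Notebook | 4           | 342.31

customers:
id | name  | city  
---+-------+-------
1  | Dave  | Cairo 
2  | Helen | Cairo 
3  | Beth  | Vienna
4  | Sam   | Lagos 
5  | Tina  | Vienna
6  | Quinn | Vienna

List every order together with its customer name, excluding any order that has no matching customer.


INNER JOIN keeps only orders rows whose customer_id matches an id in customers. Walk through each order:
  - order 1 (Stapler): customer_id=1 -> matches Dave
  - order 2 (Laptop): customer_id=4 -> matches Sam
  - order 3 (Webcam): customer_id=NULL, no match -> dropped
  - order 4 (Mouse): customer_id=5 -> matches Tina
  - order 5 (Router): customer_id=6 -> matches Quinn
  - order 6 (Notebook): customer_id=4 -> matches Sam
So 1 of 6 rows is dropped.

SQL:
SELECT a.product, b.name AS customer
FROM orders a
INNER JOIN customers b ON a.customer_id = b.id

Result:
product  | customer
---------+---------
Stapler  | Dave    
Laptop   | Sam     
Mouse    | Tina    
Router   | Quinn   
Notebook | Sam     


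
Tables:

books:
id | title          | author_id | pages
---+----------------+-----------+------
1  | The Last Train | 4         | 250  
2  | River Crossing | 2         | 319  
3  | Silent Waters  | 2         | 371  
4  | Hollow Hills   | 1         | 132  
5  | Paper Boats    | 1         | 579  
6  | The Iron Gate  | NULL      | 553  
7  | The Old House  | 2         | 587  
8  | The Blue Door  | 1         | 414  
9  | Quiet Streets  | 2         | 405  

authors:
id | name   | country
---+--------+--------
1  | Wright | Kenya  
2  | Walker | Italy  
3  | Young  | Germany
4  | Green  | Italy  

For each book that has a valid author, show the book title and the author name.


INNER JOIN keeps only books rows whose author_id matches an id in authors. Walk through each book:
  - book 1 (The Last Train): author_id=4 -> matches Green
  - book 2 (River Crossing): author_id=2 -> matches Walker
  - book 3 (Silent Waters): author_id=2 -> matches Walker
  - book 4 (Hollow Hills): author_id=1 -> matches Wright
  - book 5 (Paper Boats): author_id=1 -> matches Wright
  - book 6 (The Iron Gate): author_id=NULL, no match -> dropped
  - book 7 (The Old House): author_id=2 -> matches Walker
  - book 8 (The Blue Door): author_id=1 -> matches Wright
  - book 9 (Quiet Streets): author_id=2 -> matches Walker
So 1 of 9 rows is dropped.

SQL:
SELECT a.title, b.name AS author
FROM books a
INNER JOIN authors b ON a.author_id = b.id

Result:
title          | author
---------------+-------
The Last Train | Green 
River Crossing | Walker
Silent Waters  | Walker
Hollow Hills   | Wright
Paper Boats    | Wright
The Old House  | Walker
The Blue Door  | Wright
Quiet Streets  | Walker


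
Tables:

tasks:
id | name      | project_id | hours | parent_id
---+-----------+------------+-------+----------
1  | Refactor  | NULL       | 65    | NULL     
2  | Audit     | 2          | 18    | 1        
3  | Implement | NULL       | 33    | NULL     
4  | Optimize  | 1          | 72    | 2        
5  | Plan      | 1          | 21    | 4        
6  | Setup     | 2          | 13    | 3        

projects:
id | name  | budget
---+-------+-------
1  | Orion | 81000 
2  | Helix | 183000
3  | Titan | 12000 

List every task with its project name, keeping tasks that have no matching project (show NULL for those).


LEFT JOIN keeps every row from tasks (the left table); where project_id has no match in projects, the project columns become NULL. Walk through each task:
  - task 1 (Refactor): project_id=NULL, no match -> kept with NULL
  - task 2 (Audit): project_id=2 -> matches Helix
  - task 3 (Implement): project_id=NULL, no match -> kept with NULL
  - task 4 (Optimize): project_id=1 -> matches Orion
  - task 5 (Plan): project_id=1 -> matches Orion
  - task 6 (Setup): project_id=2 -> matches Helix
All 6 rows appear; 2 have NULL project.

SQL:
SELECT a.name, b.name AS project
FROM tasks a
LEFT JOIN projects b ON a.project_id = b.id

Result:
name      | project
----------+--------
Refactor  | NULL   
Audit     | Helix  
Implement | NULL   
Optimize  | Orion  
Plan      | Orion  
Setup     | Helix  


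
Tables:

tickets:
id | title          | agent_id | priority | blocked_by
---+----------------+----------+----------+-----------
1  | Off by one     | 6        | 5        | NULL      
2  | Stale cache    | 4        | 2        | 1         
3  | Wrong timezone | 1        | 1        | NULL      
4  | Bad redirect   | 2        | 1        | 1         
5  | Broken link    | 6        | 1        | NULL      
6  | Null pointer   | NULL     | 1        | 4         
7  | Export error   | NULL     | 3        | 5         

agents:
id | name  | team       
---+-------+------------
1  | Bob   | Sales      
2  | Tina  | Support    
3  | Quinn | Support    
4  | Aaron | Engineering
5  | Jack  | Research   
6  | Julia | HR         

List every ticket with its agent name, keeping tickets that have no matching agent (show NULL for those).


LEFT JOIN keeps every row from tickets (the left table); where agent_id has no match in agents, the agent columns become NULL. Walk through each ticket:
  - ticket 1 (Off by one): agent_id=6 -> matches Julia
  - ticket 2 (Stale cache): agent_id=4 -> matches Aaron
  - ticket 3 (Wrong timezone): agent_id=1 -> matches Bob
  - ticket 4 (Bad redirect): agent_id=2 -> matches Tina
  - ticket 5 (Broken link): agent_id=6 -> matches Julia
  - ticket 6 (Null pointer): agent_id=NULL, no match -> kept with NULL
  - ticket 7 (Export error): agent_id=NULL, no match -> kept with NULL
All 7 rows appear; 2 have NULL agent.

SQL:
SELECT a.title, b.name AS agent
FROM tickets a
LEFT JOIN agents b ON a.agent_id = b.id

Result:
title          | agent
---------------+------
Off by one     | Julia
Stale cache    | Aaron
Wrong timezone | Bob  
Bad redirect   | Tina 
Broken link    | Julia
Null pointer   | NULL 
Export error   | NULL 


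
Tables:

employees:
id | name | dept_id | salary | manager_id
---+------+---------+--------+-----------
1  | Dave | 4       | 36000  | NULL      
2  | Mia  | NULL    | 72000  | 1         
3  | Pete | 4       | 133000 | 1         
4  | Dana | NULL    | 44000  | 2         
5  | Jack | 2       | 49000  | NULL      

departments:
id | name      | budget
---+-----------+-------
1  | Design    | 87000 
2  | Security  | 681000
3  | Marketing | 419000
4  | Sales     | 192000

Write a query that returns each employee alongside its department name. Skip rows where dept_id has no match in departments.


INNER JOIN keeps only employees rows whose dept_id matches an id in departments. Walk through each employee:
  - employee 1 (Dave): dept_id=4 -> matches Sales
  - employee 2 (Mia): dept_id=NULL, no match -> dropped
  - employee 3 (Pete): dept_id=4 -> matches Sales
  - employee 4 (Dana): dept_id=NULL, no match -> dropped
  - employee 5 (Jack): dept_id=2 -> matches Security
So 2 of 5 rows are dropped.

SQL:
SELECT a.name, b.name AS department
FROM employees a
INNER JOIN departments b ON a.dept_id = b.id

Result:
name | department
-----+-----------
Dave | Sales     
Pete | Sales     
Jack | Security  
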